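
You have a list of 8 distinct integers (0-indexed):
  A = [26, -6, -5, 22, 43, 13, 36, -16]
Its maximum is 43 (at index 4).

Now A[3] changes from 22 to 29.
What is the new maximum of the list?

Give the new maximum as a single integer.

Answer: 43

Derivation:
Old max = 43 (at index 4)
Change: A[3] 22 -> 29
Changed element was NOT the old max.
  New max = max(old_max, new_val) = max(43, 29) = 43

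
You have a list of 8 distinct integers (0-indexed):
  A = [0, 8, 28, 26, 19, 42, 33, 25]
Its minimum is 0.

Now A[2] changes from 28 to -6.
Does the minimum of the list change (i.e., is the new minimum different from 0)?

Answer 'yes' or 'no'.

Old min = 0
Change: A[2] 28 -> -6
Changed element was NOT the min; min changes only if -6 < 0.
New min = -6; changed? yes

Answer: yes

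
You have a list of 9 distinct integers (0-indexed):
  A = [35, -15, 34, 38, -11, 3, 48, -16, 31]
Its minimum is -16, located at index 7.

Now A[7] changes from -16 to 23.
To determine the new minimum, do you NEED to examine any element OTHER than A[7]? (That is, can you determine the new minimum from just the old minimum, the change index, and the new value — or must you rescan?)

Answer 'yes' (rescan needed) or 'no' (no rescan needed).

Answer: yes

Derivation:
Old min = -16 at index 7
Change at index 7: -16 -> 23
Index 7 WAS the min and new value 23 > old min -16. Must rescan other elements to find the new min.
Needs rescan: yes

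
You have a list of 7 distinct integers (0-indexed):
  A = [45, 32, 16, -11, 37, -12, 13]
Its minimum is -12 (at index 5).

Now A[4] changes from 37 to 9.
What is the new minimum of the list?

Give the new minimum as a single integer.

Answer: -12

Derivation:
Old min = -12 (at index 5)
Change: A[4] 37 -> 9
Changed element was NOT the old min.
  New min = min(old_min, new_val) = min(-12, 9) = -12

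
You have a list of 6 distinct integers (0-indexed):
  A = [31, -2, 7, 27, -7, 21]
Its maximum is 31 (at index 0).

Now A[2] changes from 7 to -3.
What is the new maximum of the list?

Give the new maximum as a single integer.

Answer: 31

Derivation:
Old max = 31 (at index 0)
Change: A[2] 7 -> -3
Changed element was NOT the old max.
  New max = max(old_max, new_val) = max(31, -3) = 31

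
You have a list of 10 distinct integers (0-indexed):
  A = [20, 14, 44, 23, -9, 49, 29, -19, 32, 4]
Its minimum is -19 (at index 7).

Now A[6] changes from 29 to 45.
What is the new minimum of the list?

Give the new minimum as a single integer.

Old min = -19 (at index 7)
Change: A[6] 29 -> 45
Changed element was NOT the old min.
  New min = min(old_min, new_val) = min(-19, 45) = -19

Answer: -19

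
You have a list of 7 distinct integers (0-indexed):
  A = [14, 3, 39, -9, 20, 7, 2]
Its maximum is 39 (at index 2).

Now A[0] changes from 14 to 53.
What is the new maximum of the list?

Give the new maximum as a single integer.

Answer: 53

Derivation:
Old max = 39 (at index 2)
Change: A[0] 14 -> 53
Changed element was NOT the old max.
  New max = max(old_max, new_val) = max(39, 53) = 53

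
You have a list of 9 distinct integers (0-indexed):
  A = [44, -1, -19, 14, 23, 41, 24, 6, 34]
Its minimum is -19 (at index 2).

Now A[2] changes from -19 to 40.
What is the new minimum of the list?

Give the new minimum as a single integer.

Old min = -19 (at index 2)
Change: A[2] -19 -> 40
Changed element WAS the min. Need to check: is 40 still <= all others?
  Min of remaining elements: -1
  New min = min(40, -1) = -1

Answer: -1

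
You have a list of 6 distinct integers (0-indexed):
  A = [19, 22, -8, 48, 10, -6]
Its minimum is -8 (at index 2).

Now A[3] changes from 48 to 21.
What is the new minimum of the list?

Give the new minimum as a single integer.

Answer: -8

Derivation:
Old min = -8 (at index 2)
Change: A[3] 48 -> 21
Changed element was NOT the old min.
  New min = min(old_min, new_val) = min(-8, 21) = -8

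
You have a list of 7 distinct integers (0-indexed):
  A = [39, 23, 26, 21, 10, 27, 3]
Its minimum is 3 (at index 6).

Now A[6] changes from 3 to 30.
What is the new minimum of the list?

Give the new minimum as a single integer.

Old min = 3 (at index 6)
Change: A[6] 3 -> 30
Changed element WAS the min. Need to check: is 30 still <= all others?
  Min of remaining elements: 10
  New min = min(30, 10) = 10

Answer: 10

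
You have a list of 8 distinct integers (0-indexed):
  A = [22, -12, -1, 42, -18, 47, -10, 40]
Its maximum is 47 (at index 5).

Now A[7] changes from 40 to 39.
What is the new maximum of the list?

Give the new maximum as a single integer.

Old max = 47 (at index 5)
Change: A[7] 40 -> 39
Changed element was NOT the old max.
  New max = max(old_max, new_val) = max(47, 39) = 47

Answer: 47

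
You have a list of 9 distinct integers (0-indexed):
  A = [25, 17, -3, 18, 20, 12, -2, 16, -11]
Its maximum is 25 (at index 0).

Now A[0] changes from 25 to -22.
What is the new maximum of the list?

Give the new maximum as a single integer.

Old max = 25 (at index 0)
Change: A[0] 25 -> -22
Changed element WAS the max -> may need rescan.
  Max of remaining elements: 20
  New max = max(-22, 20) = 20

Answer: 20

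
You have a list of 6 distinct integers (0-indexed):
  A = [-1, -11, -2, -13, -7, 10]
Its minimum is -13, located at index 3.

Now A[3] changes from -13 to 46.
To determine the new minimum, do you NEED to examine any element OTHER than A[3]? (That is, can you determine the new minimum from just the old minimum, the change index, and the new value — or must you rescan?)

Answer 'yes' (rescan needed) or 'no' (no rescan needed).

Old min = -13 at index 3
Change at index 3: -13 -> 46
Index 3 WAS the min and new value 46 > old min -13. Must rescan other elements to find the new min.
Needs rescan: yes

Answer: yes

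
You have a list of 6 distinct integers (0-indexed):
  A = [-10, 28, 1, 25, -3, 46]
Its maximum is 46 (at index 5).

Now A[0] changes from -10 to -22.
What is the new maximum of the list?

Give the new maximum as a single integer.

Old max = 46 (at index 5)
Change: A[0] -10 -> -22
Changed element was NOT the old max.
  New max = max(old_max, new_val) = max(46, -22) = 46

Answer: 46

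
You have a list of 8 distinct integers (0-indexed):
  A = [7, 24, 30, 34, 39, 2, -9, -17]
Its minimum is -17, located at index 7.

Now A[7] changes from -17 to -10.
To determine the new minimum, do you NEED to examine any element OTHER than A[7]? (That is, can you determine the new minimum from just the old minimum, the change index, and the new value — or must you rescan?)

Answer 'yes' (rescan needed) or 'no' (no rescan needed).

Old min = -17 at index 7
Change at index 7: -17 -> -10
Index 7 WAS the min and new value -10 > old min -17. Must rescan other elements to find the new min.
Needs rescan: yes

Answer: yes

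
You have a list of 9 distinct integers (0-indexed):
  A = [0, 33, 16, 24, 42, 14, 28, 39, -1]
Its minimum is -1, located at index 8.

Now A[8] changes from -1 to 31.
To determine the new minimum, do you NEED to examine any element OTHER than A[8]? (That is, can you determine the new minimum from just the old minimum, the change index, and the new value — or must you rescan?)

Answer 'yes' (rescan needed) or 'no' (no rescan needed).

Answer: yes

Derivation:
Old min = -1 at index 8
Change at index 8: -1 -> 31
Index 8 WAS the min and new value 31 > old min -1. Must rescan other elements to find the new min.
Needs rescan: yes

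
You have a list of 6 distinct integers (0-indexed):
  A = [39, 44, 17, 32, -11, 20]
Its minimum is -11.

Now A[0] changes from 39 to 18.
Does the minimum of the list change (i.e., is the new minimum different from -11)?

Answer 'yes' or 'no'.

Old min = -11
Change: A[0] 39 -> 18
Changed element was NOT the min; min changes only if 18 < -11.
New min = -11; changed? no

Answer: no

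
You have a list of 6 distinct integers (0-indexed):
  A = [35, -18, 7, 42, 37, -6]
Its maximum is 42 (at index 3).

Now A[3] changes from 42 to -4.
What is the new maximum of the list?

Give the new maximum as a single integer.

Answer: 37

Derivation:
Old max = 42 (at index 3)
Change: A[3] 42 -> -4
Changed element WAS the max -> may need rescan.
  Max of remaining elements: 37
  New max = max(-4, 37) = 37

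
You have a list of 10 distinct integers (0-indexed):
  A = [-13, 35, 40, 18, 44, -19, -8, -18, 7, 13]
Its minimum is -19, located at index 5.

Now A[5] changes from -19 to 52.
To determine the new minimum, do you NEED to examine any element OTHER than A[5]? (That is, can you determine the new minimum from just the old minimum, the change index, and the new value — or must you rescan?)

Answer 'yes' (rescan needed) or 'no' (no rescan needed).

Answer: yes

Derivation:
Old min = -19 at index 5
Change at index 5: -19 -> 52
Index 5 WAS the min and new value 52 > old min -19. Must rescan other elements to find the new min.
Needs rescan: yes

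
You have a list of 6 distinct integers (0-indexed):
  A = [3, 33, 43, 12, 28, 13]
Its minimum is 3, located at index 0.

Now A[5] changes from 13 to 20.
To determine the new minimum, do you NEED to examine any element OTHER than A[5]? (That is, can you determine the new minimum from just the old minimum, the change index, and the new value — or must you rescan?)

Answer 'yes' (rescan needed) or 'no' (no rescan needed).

Answer: no

Derivation:
Old min = 3 at index 0
Change at index 5: 13 -> 20
Index 5 was NOT the min. New min = min(3, 20). No rescan of other elements needed.
Needs rescan: no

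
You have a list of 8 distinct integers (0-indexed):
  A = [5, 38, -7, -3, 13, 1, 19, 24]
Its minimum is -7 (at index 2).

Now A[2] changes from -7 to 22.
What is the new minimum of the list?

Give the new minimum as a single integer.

Old min = -7 (at index 2)
Change: A[2] -7 -> 22
Changed element WAS the min. Need to check: is 22 still <= all others?
  Min of remaining elements: -3
  New min = min(22, -3) = -3

Answer: -3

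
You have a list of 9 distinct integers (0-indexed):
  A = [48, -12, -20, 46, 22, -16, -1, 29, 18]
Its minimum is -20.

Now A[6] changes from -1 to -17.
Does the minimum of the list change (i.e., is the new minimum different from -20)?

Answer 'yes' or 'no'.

Old min = -20
Change: A[6] -1 -> -17
Changed element was NOT the min; min changes only if -17 < -20.
New min = -20; changed? no

Answer: no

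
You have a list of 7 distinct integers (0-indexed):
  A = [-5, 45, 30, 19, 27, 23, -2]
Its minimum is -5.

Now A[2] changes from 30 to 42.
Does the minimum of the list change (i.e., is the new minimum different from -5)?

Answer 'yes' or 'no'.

Old min = -5
Change: A[2] 30 -> 42
Changed element was NOT the min; min changes only if 42 < -5.
New min = -5; changed? no

Answer: no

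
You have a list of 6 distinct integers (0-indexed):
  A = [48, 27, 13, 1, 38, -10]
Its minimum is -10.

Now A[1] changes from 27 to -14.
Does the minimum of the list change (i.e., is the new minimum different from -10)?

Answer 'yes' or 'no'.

Old min = -10
Change: A[1] 27 -> -14
Changed element was NOT the min; min changes only if -14 < -10.
New min = -14; changed? yes

Answer: yes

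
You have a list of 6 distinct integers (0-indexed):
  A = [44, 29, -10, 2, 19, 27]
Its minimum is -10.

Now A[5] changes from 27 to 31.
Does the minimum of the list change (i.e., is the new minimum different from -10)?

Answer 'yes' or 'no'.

Old min = -10
Change: A[5] 27 -> 31
Changed element was NOT the min; min changes only if 31 < -10.
New min = -10; changed? no

Answer: no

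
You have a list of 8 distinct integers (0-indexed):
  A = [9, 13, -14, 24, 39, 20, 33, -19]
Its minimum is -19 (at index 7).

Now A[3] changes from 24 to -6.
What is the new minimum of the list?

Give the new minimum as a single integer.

Answer: -19

Derivation:
Old min = -19 (at index 7)
Change: A[3] 24 -> -6
Changed element was NOT the old min.
  New min = min(old_min, new_val) = min(-19, -6) = -19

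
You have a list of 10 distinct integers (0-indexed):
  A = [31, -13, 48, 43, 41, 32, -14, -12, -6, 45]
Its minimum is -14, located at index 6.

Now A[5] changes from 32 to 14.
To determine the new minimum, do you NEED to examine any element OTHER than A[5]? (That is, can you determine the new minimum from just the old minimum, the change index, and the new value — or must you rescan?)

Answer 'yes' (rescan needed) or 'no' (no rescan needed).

Old min = -14 at index 6
Change at index 5: 32 -> 14
Index 5 was NOT the min. New min = min(-14, 14). No rescan of other elements needed.
Needs rescan: no

Answer: no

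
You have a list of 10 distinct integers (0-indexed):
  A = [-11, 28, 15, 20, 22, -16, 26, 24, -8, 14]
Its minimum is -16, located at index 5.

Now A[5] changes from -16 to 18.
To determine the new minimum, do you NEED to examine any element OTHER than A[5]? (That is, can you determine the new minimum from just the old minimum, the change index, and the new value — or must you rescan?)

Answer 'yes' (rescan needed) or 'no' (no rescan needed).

Old min = -16 at index 5
Change at index 5: -16 -> 18
Index 5 WAS the min and new value 18 > old min -16. Must rescan other elements to find the new min.
Needs rescan: yes

Answer: yes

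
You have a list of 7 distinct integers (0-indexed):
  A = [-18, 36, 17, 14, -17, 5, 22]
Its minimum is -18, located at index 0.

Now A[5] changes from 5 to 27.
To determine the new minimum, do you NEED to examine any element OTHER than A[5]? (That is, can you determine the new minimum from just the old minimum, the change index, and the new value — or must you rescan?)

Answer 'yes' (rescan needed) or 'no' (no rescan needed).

Answer: no

Derivation:
Old min = -18 at index 0
Change at index 5: 5 -> 27
Index 5 was NOT the min. New min = min(-18, 27). No rescan of other elements needed.
Needs rescan: no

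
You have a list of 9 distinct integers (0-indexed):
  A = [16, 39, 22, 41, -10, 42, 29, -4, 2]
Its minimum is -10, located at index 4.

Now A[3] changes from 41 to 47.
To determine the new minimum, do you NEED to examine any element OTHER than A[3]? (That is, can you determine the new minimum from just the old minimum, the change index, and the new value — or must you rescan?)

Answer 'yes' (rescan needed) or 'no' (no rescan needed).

Answer: no

Derivation:
Old min = -10 at index 4
Change at index 3: 41 -> 47
Index 3 was NOT the min. New min = min(-10, 47). No rescan of other elements needed.
Needs rescan: no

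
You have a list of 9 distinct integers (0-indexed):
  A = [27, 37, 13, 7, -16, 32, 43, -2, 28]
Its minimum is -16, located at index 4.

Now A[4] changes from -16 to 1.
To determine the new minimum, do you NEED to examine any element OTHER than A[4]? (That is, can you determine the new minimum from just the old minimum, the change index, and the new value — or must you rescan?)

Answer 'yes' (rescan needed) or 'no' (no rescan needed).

Old min = -16 at index 4
Change at index 4: -16 -> 1
Index 4 WAS the min and new value 1 > old min -16. Must rescan other elements to find the new min.
Needs rescan: yes

Answer: yes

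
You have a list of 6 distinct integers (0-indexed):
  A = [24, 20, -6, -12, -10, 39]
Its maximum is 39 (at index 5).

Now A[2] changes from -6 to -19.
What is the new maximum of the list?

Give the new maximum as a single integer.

Answer: 39

Derivation:
Old max = 39 (at index 5)
Change: A[2] -6 -> -19
Changed element was NOT the old max.
  New max = max(old_max, new_val) = max(39, -19) = 39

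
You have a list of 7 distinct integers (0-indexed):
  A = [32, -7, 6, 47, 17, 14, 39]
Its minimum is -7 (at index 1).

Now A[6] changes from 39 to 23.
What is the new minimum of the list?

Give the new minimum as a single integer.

Answer: -7

Derivation:
Old min = -7 (at index 1)
Change: A[6] 39 -> 23
Changed element was NOT the old min.
  New min = min(old_min, new_val) = min(-7, 23) = -7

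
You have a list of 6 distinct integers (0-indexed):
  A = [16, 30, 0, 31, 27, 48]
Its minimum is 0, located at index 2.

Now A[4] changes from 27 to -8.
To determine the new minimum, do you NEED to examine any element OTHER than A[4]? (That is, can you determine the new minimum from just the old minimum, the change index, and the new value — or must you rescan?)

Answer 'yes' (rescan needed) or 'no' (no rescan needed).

Answer: no

Derivation:
Old min = 0 at index 2
Change at index 4: 27 -> -8
Index 4 was NOT the min. New min = min(0, -8). No rescan of other elements needed.
Needs rescan: no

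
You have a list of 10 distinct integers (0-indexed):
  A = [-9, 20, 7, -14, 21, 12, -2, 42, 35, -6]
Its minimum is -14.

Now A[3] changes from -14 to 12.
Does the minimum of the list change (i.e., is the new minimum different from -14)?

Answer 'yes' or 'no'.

Answer: yes

Derivation:
Old min = -14
Change: A[3] -14 -> 12
Changed element was the min; new min must be rechecked.
New min = -9; changed? yes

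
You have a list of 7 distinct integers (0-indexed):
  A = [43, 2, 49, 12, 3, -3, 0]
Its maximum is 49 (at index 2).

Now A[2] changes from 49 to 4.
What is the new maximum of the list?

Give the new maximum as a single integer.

Old max = 49 (at index 2)
Change: A[2] 49 -> 4
Changed element WAS the max -> may need rescan.
  Max of remaining elements: 43
  New max = max(4, 43) = 43

Answer: 43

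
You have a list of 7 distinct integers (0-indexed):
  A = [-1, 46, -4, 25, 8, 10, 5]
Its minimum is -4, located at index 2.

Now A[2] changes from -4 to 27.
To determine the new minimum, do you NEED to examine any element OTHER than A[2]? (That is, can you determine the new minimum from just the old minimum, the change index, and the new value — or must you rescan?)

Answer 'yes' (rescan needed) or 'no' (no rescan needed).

Old min = -4 at index 2
Change at index 2: -4 -> 27
Index 2 WAS the min and new value 27 > old min -4. Must rescan other elements to find the new min.
Needs rescan: yes

Answer: yes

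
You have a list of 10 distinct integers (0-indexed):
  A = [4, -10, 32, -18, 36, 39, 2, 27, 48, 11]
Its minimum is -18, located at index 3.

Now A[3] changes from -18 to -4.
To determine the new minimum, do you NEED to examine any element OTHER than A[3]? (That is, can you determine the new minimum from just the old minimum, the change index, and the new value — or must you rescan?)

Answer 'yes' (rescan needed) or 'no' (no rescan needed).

Old min = -18 at index 3
Change at index 3: -18 -> -4
Index 3 WAS the min and new value -4 > old min -18. Must rescan other elements to find the new min.
Needs rescan: yes

Answer: yes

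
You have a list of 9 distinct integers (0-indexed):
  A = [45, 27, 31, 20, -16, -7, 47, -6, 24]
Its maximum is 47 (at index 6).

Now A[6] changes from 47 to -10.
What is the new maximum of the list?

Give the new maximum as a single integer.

Old max = 47 (at index 6)
Change: A[6] 47 -> -10
Changed element WAS the max -> may need rescan.
  Max of remaining elements: 45
  New max = max(-10, 45) = 45

Answer: 45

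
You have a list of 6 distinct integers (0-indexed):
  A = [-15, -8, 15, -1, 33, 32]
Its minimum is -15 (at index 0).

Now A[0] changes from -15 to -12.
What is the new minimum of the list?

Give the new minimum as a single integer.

Answer: -12

Derivation:
Old min = -15 (at index 0)
Change: A[0] -15 -> -12
Changed element WAS the min. Need to check: is -12 still <= all others?
  Min of remaining elements: -8
  New min = min(-12, -8) = -12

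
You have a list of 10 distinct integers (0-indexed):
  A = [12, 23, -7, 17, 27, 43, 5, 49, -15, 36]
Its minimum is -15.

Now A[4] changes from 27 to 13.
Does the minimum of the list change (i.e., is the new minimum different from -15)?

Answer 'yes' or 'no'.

Old min = -15
Change: A[4] 27 -> 13
Changed element was NOT the min; min changes only if 13 < -15.
New min = -15; changed? no

Answer: no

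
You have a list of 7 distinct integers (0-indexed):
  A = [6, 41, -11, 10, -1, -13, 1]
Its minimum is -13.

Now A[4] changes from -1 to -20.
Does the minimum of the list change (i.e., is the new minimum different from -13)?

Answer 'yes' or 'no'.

Old min = -13
Change: A[4] -1 -> -20
Changed element was NOT the min; min changes only if -20 < -13.
New min = -20; changed? yes

Answer: yes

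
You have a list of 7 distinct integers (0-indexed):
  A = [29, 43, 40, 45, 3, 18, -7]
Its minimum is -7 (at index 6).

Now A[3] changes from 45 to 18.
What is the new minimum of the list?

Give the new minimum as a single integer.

Answer: -7

Derivation:
Old min = -7 (at index 6)
Change: A[3] 45 -> 18
Changed element was NOT the old min.
  New min = min(old_min, new_val) = min(-7, 18) = -7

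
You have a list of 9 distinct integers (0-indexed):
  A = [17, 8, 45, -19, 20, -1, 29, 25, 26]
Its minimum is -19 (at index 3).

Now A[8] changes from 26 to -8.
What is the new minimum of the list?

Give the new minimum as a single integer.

Old min = -19 (at index 3)
Change: A[8] 26 -> -8
Changed element was NOT the old min.
  New min = min(old_min, new_val) = min(-19, -8) = -19

Answer: -19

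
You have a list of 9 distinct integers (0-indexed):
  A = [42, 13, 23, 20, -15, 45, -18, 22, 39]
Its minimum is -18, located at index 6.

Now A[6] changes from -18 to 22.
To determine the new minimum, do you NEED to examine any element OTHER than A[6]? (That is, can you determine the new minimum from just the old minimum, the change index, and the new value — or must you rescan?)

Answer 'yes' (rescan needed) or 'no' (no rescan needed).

Old min = -18 at index 6
Change at index 6: -18 -> 22
Index 6 WAS the min and new value 22 > old min -18. Must rescan other elements to find the new min.
Needs rescan: yes

Answer: yes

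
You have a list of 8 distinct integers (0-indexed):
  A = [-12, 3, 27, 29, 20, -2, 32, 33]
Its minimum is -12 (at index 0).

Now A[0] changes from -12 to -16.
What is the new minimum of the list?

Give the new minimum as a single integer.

Answer: -16

Derivation:
Old min = -12 (at index 0)
Change: A[0] -12 -> -16
Changed element WAS the min. Need to check: is -16 still <= all others?
  Min of remaining elements: -2
  New min = min(-16, -2) = -16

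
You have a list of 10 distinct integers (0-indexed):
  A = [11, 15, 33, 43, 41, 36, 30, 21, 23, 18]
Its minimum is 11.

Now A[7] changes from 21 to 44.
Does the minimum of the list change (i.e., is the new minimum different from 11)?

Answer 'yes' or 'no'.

Old min = 11
Change: A[7] 21 -> 44
Changed element was NOT the min; min changes only if 44 < 11.
New min = 11; changed? no

Answer: no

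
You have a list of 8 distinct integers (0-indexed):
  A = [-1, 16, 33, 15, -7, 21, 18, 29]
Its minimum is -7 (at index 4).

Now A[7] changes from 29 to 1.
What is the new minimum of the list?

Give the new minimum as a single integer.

Answer: -7

Derivation:
Old min = -7 (at index 4)
Change: A[7] 29 -> 1
Changed element was NOT the old min.
  New min = min(old_min, new_val) = min(-7, 1) = -7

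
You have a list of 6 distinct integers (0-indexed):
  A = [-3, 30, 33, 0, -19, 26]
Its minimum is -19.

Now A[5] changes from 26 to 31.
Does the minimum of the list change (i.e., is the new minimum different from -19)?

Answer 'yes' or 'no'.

Old min = -19
Change: A[5] 26 -> 31
Changed element was NOT the min; min changes only if 31 < -19.
New min = -19; changed? no

Answer: no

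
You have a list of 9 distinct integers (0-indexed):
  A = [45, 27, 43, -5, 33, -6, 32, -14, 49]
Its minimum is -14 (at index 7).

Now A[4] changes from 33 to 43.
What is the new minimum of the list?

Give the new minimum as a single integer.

Old min = -14 (at index 7)
Change: A[4] 33 -> 43
Changed element was NOT the old min.
  New min = min(old_min, new_val) = min(-14, 43) = -14

Answer: -14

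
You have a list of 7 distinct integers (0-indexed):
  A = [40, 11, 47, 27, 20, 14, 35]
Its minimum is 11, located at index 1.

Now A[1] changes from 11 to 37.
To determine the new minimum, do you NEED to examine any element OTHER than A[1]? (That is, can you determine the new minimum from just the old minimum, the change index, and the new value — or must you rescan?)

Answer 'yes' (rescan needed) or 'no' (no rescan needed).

Answer: yes

Derivation:
Old min = 11 at index 1
Change at index 1: 11 -> 37
Index 1 WAS the min and new value 37 > old min 11. Must rescan other elements to find the new min.
Needs rescan: yes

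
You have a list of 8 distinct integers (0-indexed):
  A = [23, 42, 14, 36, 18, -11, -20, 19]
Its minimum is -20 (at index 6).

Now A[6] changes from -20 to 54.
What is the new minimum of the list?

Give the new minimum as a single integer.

Answer: -11

Derivation:
Old min = -20 (at index 6)
Change: A[6] -20 -> 54
Changed element WAS the min. Need to check: is 54 still <= all others?
  Min of remaining elements: -11
  New min = min(54, -11) = -11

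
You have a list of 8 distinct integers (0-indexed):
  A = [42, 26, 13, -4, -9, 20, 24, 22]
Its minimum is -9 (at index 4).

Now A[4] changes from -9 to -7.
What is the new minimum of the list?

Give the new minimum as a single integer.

Answer: -7

Derivation:
Old min = -9 (at index 4)
Change: A[4] -9 -> -7
Changed element WAS the min. Need to check: is -7 still <= all others?
  Min of remaining elements: -4
  New min = min(-7, -4) = -7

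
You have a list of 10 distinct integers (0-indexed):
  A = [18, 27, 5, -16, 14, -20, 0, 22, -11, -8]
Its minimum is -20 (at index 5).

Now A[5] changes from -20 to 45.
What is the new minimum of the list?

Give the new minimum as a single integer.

Old min = -20 (at index 5)
Change: A[5] -20 -> 45
Changed element WAS the min. Need to check: is 45 still <= all others?
  Min of remaining elements: -16
  New min = min(45, -16) = -16

Answer: -16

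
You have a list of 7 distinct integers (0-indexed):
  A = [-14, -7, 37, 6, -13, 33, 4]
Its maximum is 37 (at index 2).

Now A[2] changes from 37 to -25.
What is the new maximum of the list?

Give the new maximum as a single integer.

Answer: 33

Derivation:
Old max = 37 (at index 2)
Change: A[2] 37 -> -25
Changed element WAS the max -> may need rescan.
  Max of remaining elements: 33
  New max = max(-25, 33) = 33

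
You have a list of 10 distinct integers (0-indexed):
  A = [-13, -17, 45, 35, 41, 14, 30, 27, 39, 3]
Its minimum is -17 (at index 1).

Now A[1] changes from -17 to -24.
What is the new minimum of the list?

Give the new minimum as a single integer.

Old min = -17 (at index 1)
Change: A[1] -17 -> -24
Changed element WAS the min. Need to check: is -24 still <= all others?
  Min of remaining elements: -13
  New min = min(-24, -13) = -24

Answer: -24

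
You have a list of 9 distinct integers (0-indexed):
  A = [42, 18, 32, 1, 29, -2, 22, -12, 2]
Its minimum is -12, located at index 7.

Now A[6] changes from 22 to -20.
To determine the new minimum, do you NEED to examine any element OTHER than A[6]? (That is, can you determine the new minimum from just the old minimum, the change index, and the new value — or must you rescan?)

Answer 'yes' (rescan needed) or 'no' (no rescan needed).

Old min = -12 at index 7
Change at index 6: 22 -> -20
Index 6 was NOT the min. New min = min(-12, -20). No rescan of other elements needed.
Needs rescan: no

Answer: no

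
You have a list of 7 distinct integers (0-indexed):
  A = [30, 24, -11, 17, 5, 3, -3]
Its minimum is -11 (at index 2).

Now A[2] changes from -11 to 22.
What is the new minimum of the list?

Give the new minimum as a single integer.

Answer: -3

Derivation:
Old min = -11 (at index 2)
Change: A[2] -11 -> 22
Changed element WAS the min. Need to check: is 22 still <= all others?
  Min of remaining elements: -3
  New min = min(22, -3) = -3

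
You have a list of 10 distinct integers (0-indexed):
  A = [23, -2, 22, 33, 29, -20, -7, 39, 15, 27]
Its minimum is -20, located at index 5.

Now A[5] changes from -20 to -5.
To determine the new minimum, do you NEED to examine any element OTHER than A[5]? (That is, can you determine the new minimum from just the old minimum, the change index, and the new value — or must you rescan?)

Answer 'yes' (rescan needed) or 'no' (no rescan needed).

Old min = -20 at index 5
Change at index 5: -20 -> -5
Index 5 WAS the min and new value -5 > old min -20. Must rescan other elements to find the new min.
Needs rescan: yes

Answer: yes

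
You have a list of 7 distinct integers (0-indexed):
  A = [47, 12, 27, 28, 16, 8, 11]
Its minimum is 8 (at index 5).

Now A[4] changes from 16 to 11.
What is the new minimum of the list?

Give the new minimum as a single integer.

Old min = 8 (at index 5)
Change: A[4] 16 -> 11
Changed element was NOT the old min.
  New min = min(old_min, new_val) = min(8, 11) = 8

Answer: 8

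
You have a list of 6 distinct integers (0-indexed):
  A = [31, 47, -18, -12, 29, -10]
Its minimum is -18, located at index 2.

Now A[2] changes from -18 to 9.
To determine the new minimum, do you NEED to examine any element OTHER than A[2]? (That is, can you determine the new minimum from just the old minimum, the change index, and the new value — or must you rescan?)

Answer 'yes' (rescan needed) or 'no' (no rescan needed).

Answer: yes

Derivation:
Old min = -18 at index 2
Change at index 2: -18 -> 9
Index 2 WAS the min and new value 9 > old min -18. Must rescan other elements to find the new min.
Needs rescan: yes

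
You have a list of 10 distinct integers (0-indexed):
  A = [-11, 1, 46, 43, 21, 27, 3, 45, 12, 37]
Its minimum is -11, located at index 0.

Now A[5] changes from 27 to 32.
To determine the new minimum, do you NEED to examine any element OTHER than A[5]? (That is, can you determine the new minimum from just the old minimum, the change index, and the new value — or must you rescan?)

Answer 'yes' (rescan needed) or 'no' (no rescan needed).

Answer: no

Derivation:
Old min = -11 at index 0
Change at index 5: 27 -> 32
Index 5 was NOT the min. New min = min(-11, 32). No rescan of other elements needed.
Needs rescan: no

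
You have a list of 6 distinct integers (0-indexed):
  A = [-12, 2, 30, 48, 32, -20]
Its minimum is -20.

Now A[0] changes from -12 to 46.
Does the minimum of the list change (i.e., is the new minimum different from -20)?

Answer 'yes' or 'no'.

Answer: no

Derivation:
Old min = -20
Change: A[0] -12 -> 46
Changed element was NOT the min; min changes only if 46 < -20.
New min = -20; changed? no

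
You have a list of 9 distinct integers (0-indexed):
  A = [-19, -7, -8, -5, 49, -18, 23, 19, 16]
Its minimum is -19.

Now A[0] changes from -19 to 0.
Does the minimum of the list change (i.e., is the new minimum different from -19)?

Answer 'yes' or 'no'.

Old min = -19
Change: A[0] -19 -> 0
Changed element was the min; new min must be rechecked.
New min = -18; changed? yes

Answer: yes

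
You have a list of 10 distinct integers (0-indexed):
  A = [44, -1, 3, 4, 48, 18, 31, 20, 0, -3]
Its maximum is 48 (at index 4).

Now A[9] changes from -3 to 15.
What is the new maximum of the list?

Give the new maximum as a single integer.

Answer: 48

Derivation:
Old max = 48 (at index 4)
Change: A[9] -3 -> 15
Changed element was NOT the old max.
  New max = max(old_max, new_val) = max(48, 15) = 48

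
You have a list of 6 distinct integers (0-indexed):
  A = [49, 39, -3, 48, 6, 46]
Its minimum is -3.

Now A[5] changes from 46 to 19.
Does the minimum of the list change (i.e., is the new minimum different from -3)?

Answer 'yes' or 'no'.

Answer: no

Derivation:
Old min = -3
Change: A[5] 46 -> 19
Changed element was NOT the min; min changes only if 19 < -3.
New min = -3; changed? no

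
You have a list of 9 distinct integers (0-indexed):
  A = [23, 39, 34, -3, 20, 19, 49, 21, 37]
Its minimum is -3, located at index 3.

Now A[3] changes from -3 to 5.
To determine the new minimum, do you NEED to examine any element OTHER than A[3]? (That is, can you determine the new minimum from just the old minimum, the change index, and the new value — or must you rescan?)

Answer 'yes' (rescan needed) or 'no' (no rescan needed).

Old min = -3 at index 3
Change at index 3: -3 -> 5
Index 3 WAS the min and new value 5 > old min -3. Must rescan other elements to find the new min.
Needs rescan: yes

Answer: yes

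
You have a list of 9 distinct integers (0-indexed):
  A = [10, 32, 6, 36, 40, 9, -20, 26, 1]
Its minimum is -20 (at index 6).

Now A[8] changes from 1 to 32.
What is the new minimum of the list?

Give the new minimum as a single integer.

Old min = -20 (at index 6)
Change: A[8] 1 -> 32
Changed element was NOT the old min.
  New min = min(old_min, new_val) = min(-20, 32) = -20

Answer: -20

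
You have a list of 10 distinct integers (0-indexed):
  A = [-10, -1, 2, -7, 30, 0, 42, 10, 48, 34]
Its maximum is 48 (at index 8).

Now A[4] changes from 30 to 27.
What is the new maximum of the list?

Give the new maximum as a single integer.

Answer: 48

Derivation:
Old max = 48 (at index 8)
Change: A[4] 30 -> 27
Changed element was NOT the old max.
  New max = max(old_max, new_val) = max(48, 27) = 48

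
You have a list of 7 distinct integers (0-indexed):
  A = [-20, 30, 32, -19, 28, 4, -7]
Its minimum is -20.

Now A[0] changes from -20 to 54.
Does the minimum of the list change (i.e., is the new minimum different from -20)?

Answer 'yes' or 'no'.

Answer: yes

Derivation:
Old min = -20
Change: A[0] -20 -> 54
Changed element was the min; new min must be rechecked.
New min = -19; changed? yes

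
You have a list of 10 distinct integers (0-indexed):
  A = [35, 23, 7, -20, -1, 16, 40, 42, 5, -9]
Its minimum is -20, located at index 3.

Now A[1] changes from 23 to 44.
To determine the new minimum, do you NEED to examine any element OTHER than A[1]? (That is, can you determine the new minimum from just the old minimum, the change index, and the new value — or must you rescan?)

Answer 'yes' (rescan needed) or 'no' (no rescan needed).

Old min = -20 at index 3
Change at index 1: 23 -> 44
Index 1 was NOT the min. New min = min(-20, 44). No rescan of other elements needed.
Needs rescan: no

Answer: no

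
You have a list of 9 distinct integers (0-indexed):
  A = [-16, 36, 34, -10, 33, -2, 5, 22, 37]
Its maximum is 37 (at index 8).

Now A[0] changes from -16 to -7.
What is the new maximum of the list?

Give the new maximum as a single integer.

Old max = 37 (at index 8)
Change: A[0] -16 -> -7
Changed element was NOT the old max.
  New max = max(old_max, new_val) = max(37, -7) = 37

Answer: 37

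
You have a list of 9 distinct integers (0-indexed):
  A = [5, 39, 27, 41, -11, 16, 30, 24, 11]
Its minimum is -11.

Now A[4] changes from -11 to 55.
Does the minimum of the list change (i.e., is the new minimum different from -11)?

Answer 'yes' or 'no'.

Answer: yes

Derivation:
Old min = -11
Change: A[4] -11 -> 55
Changed element was the min; new min must be rechecked.
New min = 5; changed? yes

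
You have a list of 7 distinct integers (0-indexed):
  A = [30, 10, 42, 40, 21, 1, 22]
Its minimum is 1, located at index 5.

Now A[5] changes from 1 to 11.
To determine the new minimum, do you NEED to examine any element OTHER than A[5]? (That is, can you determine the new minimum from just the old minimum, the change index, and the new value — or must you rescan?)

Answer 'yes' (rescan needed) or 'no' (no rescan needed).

Old min = 1 at index 5
Change at index 5: 1 -> 11
Index 5 WAS the min and new value 11 > old min 1. Must rescan other elements to find the new min.
Needs rescan: yes

Answer: yes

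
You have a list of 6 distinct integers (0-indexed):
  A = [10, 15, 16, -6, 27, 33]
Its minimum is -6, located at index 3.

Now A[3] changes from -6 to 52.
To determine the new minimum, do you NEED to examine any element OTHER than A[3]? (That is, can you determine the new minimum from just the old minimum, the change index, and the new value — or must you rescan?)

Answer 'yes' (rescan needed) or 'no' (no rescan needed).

Answer: yes

Derivation:
Old min = -6 at index 3
Change at index 3: -6 -> 52
Index 3 WAS the min and new value 52 > old min -6. Must rescan other elements to find the new min.
Needs rescan: yes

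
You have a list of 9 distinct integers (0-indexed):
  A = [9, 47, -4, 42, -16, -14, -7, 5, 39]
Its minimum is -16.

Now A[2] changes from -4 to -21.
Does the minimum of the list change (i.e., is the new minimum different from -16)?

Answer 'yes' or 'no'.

Old min = -16
Change: A[2] -4 -> -21
Changed element was NOT the min; min changes only if -21 < -16.
New min = -21; changed? yes

Answer: yes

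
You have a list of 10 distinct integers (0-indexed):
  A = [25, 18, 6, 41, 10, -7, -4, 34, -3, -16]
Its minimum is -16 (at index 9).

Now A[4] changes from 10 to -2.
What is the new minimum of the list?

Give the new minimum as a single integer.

Old min = -16 (at index 9)
Change: A[4] 10 -> -2
Changed element was NOT the old min.
  New min = min(old_min, new_val) = min(-16, -2) = -16

Answer: -16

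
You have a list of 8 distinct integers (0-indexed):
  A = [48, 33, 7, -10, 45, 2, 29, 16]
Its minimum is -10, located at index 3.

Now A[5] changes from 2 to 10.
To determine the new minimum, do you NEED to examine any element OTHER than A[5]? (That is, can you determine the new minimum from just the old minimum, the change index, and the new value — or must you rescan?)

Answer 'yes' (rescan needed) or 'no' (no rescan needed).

Answer: no

Derivation:
Old min = -10 at index 3
Change at index 5: 2 -> 10
Index 5 was NOT the min. New min = min(-10, 10). No rescan of other elements needed.
Needs rescan: no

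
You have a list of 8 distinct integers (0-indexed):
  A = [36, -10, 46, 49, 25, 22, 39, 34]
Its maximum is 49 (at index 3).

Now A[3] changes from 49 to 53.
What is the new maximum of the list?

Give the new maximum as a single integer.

Answer: 53

Derivation:
Old max = 49 (at index 3)
Change: A[3] 49 -> 53
Changed element WAS the max -> may need rescan.
  Max of remaining elements: 46
  New max = max(53, 46) = 53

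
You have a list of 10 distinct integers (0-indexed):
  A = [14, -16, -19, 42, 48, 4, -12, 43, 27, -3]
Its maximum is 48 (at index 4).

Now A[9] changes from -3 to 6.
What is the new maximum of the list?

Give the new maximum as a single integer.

Answer: 48

Derivation:
Old max = 48 (at index 4)
Change: A[9] -3 -> 6
Changed element was NOT the old max.
  New max = max(old_max, new_val) = max(48, 6) = 48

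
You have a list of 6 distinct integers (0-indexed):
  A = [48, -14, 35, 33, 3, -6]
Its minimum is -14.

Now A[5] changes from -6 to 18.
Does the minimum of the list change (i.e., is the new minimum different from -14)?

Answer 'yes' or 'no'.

Old min = -14
Change: A[5] -6 -> 18
Changed element was NOT the min; min changes only if 18 < -14.
New min = -14; changed? no

Answer: no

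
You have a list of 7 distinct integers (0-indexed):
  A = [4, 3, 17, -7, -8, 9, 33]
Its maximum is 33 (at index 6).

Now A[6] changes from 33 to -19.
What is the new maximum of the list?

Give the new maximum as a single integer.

Old max = 33 (at index 6)
Change: A[6] 33 -> -19
Changed element WAS the max -> may need rescan.
  Max of remaining elements: 17
  New max = max(-19, 17) = 17

Answer: 17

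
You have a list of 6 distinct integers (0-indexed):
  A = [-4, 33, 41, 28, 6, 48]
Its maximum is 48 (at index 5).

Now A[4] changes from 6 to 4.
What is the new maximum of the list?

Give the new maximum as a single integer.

Answer: 48

Derivation:
Old max = 48 (at index 5)
Change: A[4] 6 -> 4
Changed element was NOT the old max.
  New max = max(old_max, new_val) = max(48, 4) = 48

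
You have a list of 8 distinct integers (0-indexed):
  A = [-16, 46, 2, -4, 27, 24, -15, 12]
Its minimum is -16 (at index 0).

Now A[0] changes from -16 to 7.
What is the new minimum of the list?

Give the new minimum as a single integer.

Old min = -16 (at index 0)
Change: A[0] -16 -> 7
Changed element WAS the min. Need to check: is 7 still <= all others?
  Min of remaining elements: -15
  New min = min(7, -15) = -15

Answer: -15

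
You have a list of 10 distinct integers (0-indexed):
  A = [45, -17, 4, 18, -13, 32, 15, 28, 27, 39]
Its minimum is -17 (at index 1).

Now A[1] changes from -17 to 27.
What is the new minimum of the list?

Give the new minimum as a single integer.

Answer: -13

Derivation:
Old min = -17 (at index 1)
Change: A[1] -17 -> 27
Changed element WAS the min. Need to check: is 27 still <= all others?
  Min of remaining elements: -13
  New min = min(27, -13) = -13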